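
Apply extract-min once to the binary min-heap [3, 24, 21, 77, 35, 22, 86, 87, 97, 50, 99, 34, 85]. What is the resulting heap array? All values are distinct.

remove root 3; move last element 85 to root → [85, 24, 21, 77, 35, 22, 86, 87, 97, 50, 99, 34]
85 vs smaller child 21 at index 2, swap → [21, 24, 85, 77, 35, 22, 86, 87, 97, 50, 99, 34]
85 vs smaller child 22 at index 5, swap → [21, 24, 22, 77, 35, 85, 86, 87, 97, 50, 99, 34]
85 vs only child 34 at index 11, swap → [21, 24, 22, 77, 35, 34, 86, 87, 97, 50, 99, 85]

[21, 24, 22, 77, 35, 34, 86, 87, 97, 50, 99, 85]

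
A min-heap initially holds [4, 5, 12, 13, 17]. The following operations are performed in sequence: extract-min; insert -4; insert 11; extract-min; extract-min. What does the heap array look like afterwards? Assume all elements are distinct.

[11, 12, 13, 17]

extract-min → returns 4:
  remove root 4; move last element 17 to root → [17, 5, 12, 13]
  17 vs smaller child 5 at index 1, swap → [5, 17, 12, 13]
  17 vs only child 13 at index 3, swap → [5, 13, 12, 17]
insert -4:
  append -4 at index 4 → [5, 13, 12, 17, -4]
  -4 < parent 13 at index 1, swap → [5, -4, 12, 17, 13]
  -4 < parent 5 at index 0, swap → [-4, 5, 12, 17, 13]
insert 11:
  append 11 at index 5 → [-4, 5, 12, 17, 13, 11]
  11 < parent 12 at index 2, swap → [-4, 5, 11, 17, 13, 12]
extract-min → returns -4:
  remove root -4; move last element 12 to root → [12, 5, 11, 17, 13]
  12 vs smaller child 5 at index 1, swap → [5, 12, 11, 17, 13]
extract-min → returns 5:
  remove root 5; move last element 13 to root → [13, 12, 11, 17]
  13 vs smaller child 11 at index 2, swap → [11, 12, 13, 17]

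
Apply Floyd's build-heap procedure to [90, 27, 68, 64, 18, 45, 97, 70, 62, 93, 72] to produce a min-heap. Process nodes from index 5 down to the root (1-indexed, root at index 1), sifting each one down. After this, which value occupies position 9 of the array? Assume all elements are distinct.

sift down from index 5: already satisfies heap property
sift down from index 4:
  64 vs smaller child 62 at index 9, swap → [90, 27, 68, 62, 18, 45, 97, 70, 64, 93, 72]
sift down from index 3:
  68 vs smaller child 45 at index 6, swap → [90, 27, 45, 62, 18, 68, 97, 70, 64, 93, 72]
sift down from index 2:
  27 vs smaller child 18 at index 5, swap → [90, 18, 45, 62, 27, 68, 97, 70, 64, 93, 72]
sift down from index 1:
  90 vs smaller child 18 at index 2, swap → [18, 90, 45, 62, 27, 68, 97, 70, 64, 93, 72]
  90 vs smaller child 27 at index 5, swap → [18, 27, 45, 62, 90, 68, 97, 70, 64, 93, 72]
  90 vs smaller child 72 at index 11, swap → [18, 27, 45, 62, 72, 68, 97, 70, 64, 93, 90]
resulting array: [18, 27, 45, 62, 72, 68, 97, 70, 64, 93, 90]

64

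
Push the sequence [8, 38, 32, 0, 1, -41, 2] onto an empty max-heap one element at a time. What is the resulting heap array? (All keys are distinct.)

Insert 8:
  append 8 at index 0 → [8] (no swap needed)
Insert 38:
  append 38 at index 1 → [8, 38]
  38 > parent 8 at index 0, swap → [38, 8]
Insert 32:
  append 32 at index 2 → [38, 8, 32] (no swap needed)
Insert 0:
  append 0 at index 3 → [38, 8, 32, 0] (no swap needed)
Insert 1:
  append 1 at index 4 → [38, 8, 32, 0, 1] (no swap needed)
Insert -41:
  append -41 at index 5 → [38, 8, 32, 0, 1, -41] (no swap needed)
Insert 2:
  append 2 at index 6 → [38, 8, 32, 0, 1, -41, 2] (no swap needed)

[38, 8, 32, 0, 1, -41, 2]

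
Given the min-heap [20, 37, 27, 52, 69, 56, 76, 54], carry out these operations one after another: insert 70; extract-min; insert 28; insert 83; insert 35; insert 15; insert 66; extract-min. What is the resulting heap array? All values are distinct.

[27, 28, 56, 37, 35, 66, 76, 54, 52, 83, 69, 70]

insert 70:
  append 70 at index 8 → [20, 37, 27, 52, 69, 56, 76, 54, 70] (no swap needed)
extract-min → returns 20:
  remove root 20; move last element 70 to root → [70, 37, 27, 52, 69, 56, 76, 54]
  70 vs smaller child 27 at index 2, swap → [27, 37, 70, 52, 69, 56, 76, 54]
  70 vs smaller child 56 at index 5, swap → [27, 37, 56, 52, 69, 70, 76, 54]
insert 28:
  append 28 at index 8 → [27, 37, 56, 52, 69, 70, 76, 54, 28]
  28 < parent 52 at index 3, swap → [27, 37, 56, 28, 69, 70, 76, 54, 52]
  28 < parent 37 at index 1, swap → [27, 28, 56, 37, 69, 70, 76, 54, 52]
insert 83:
  append 83 at index 9 → [27, 28, 56, 37, 69, 70, 76, 54, 52, 83] (no swap needed)
insert 35:
  append 35 at index 10 → [27, 28, 56, 37, 69, 70, 76, 54, 52, 83, 35]
  35 < parent 69 at index 4, swap → [27, 28, 56, 37, 35, 70, 76, 54, 52, 83, 69]
insert 15:
  append 15 at index 11 → [27, 28, 56, 37, 35, 70, 76, 54, 52, 83, 69, 15]
  15 < parent 70 at index 5, swap → [27, 28, 56, 37, 35, 15, 76, 54, 52, 83, 69, 70]
  15 < parent 56 at index 2, swap → [27, 28, 15, 37, 35, 56, 76, 54, 52, 83, 69, 70]
  15 < parent 27 at index 0, swap → [15, 28, 27, 37, 35, 56, 76, 54, 52, 83, 69, 70]
insert 66:
  append 66 at index 12 → [15, 28, 27, 37, 35, 56, 76, 54, 52, 83, 69, 70, 66] (no swap needed)
extract-min → returns 15:
  remove root 15; move last element 66 to root → [66, 28, 27, 37, 35, 56, 76, 54, 52, 83, 69, 70]
  66 vs smaller child 27 at index 2, swap → [27, 28, 66, 37, 35, 56, 76, 54, 52, 83, 69, 70]
  66 vs smaller child 56 at index 5, swap → [27, 28, 56, 37, 35, 66, 76, 54, 52, 83, 69, 70]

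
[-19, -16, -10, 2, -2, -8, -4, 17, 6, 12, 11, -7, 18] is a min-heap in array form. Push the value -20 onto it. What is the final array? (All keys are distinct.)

[-20, -16, -19, 2, -2, -8, -10, 17, 6, 12, 11, -7, 18, -4]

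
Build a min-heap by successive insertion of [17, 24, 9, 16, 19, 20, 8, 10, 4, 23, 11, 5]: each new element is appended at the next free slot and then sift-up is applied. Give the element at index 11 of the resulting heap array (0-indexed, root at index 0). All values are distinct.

Insert 17:
  append 17 at index 0 → [17] (no swap needed)
Insert 24:
  append 24 at index 1 → [17, 24] (no swap needed)
Insert 9:
  append 9 at index 2 → [17, 24, 9]
  9 < parent 17 at index 0, swap → [9, 24, 17]
Insert 16:
  append 16 at index 3 → [9, 24, 17, 16]
  16 < parent 24 at index 1, swap → [9, 16, 17, 24]
Insert 19:
  append 19 at index 4 → [9, 16, 17, 24, 19] (no swap needed)
Insert 20:
  append 20 at index 5 → [9, 16, 17, 24, 19, 20] (no swap needed)
Insert 8:
  append 8 at index 6 → [9, 16, 17, 24, 19, 20, 8]
  8 < parent 17 at index 2, swap → [9, 16, 8, 24, 19, 20, 17]
  8 < parent 9 at index 0, swap → [8, 16, 9, 24, 19, 20, 17]
Insert 10:
  append 10 at index 7 → [8, 16, 9, 24, 19, 20, 17, 10]
  10 < parent 24 at index 3, swap → [8, 16, 9, 10, 19, 20, 17, 24]
  10 < parent 16 at index 1, swap → [8, 10, 9, 16, 19, 20, 17, 24]
Insert 4:
  append 4 at index 8 → [8, 10, 9, 16, 19, 20, 17, 24, 4]
  4 < parent 16 at index 3, swap → [8, 10, 9, 4, 19, 20, 17, 24, 16]
  4 < parent 10 at index 1, swap → [8, 4, 9, 10, 19, 20, 17, 24, 16]
  4 < parent 8 at index 0, swap → [4, 8, 9, 10, 19, 20, 17, 24, 16]
Insert 23:
  append 23 at index 9 → [4, 8, 9, 10, 19, 20, 17, 24, 16, 23] (no swap needed)
Insert 11:
  append 11 at index 10 → [4, 8, 9, 10, 19, 20, 17, 24, 16, 23, 11]
  11 < parent 19 at index 4, swap → [4, 8, 9, 10, 11, 20, 17, 24, 16, 23, 19]
Insert 5:
  append 5 at index 11 → [4, 8, 9, 10, 11, 20, 17, 24, 16, 23, 19, 5]
  5 < parent 20 at index 5, swap → [4, 8, 9, 10, 11, 5, 17, 24, 16, 23, 19, 20]
  5 < parent 9 at index 2, swap → [4, 8, 5, 10, 11, 9, 17, 24, 16, 23, 19, 20]
resulting array: [4, 8, 5, 10, 11, 9, 17, 24, 16, 23, 19, 20]

20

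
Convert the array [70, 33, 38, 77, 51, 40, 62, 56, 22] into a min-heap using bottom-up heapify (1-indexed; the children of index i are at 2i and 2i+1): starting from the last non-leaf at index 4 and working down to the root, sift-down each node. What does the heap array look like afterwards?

[22, 33, 38, 56, 51, 40, 62, 70, 77]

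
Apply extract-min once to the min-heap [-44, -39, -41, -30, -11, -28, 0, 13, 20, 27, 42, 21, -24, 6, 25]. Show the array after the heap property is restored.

[-41, -39, -28, -30, -11, -24, 0, 13, 20, 27, 42, 21, 25, 6]

remove root -44; move last element 25 to root → [25, -39, -41, -30, -11, -28, 0, 13, 20, 27, 42, 21, -24, 6]
25 vs smaller child -41 at index 2, swap → [-41, -39, 25, -30, -11, -28, 0, 13, 20, 27, 42, 21, -24, 6]
25 vs smaller child -28 at index 5, swap → [-41, -39, -28, -30, -11, 25, 0, 13, 20, 27, 42, 21, -24, 6]
25 vs smaller child -24 at index 12, swap → [-41, -39, -28, -30, -11, -24, 0, 13, 20, 27, 42, 21, 25, 6]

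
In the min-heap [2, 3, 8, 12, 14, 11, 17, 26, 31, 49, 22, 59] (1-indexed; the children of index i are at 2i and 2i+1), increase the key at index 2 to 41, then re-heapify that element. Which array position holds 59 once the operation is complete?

12

set index 2 from 3 to 41 → [2, 41, 8, 12, 14, 11, 17, 26, 31, 49, 22, 59]
41 vs smaller child 12 at index 4, swap → [2, 12, 8, 41, 14, 11, 17, 26, 31, 49, 22, 59]
41 vs smaller child 26 at index 8, swap → [2, 12, 8, 26, 14, 11, 17, 41, 31, 49, 22, 59]
resulting array: [2, 12, 8, 26, 14, 11, 17, 41, 31, 49, 22, 59]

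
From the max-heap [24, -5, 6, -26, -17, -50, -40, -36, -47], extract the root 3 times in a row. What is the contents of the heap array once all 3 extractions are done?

extract-max #1 returns 24:
  remove root 24; move last element -47 to root → [-47, -5, 6, -26, -17, -50, -40, -36]
  -47 vs larger child 6 at index 2, swap → [6, -5, -47, -26, -17, -50, -40, -36]
  -47 vs larger child -40 at index 6, swap → [6, -5, -40, -26, -17, -50, -47, -36]
extract-max #2 returns 6:
  remove root 6; move last element -36 to root → [-36, -5, -40, -26, -17, -50, -47]
  -36 vs larger child -5 at index 1, swap → [-5, -36, -40, -26, -17, -50, -47]
  -36 vs larger child -17 at index 4, swap → [-5, -17, -40, -26, -36, -50, -47]
extract-max #3 returns -5:
  remove root -5; move last element -47 to root → [-47, -17, -40, -26, -36, -50]
  -47 vs larger child -17 at index 1, swap → [-17, -47, -40, -26, -36, -50]
  -47 vs larger child -26 at index 3, swap → [-17, -26, -40, -47, -36, -50]

[-17, -26, -40, -47, -36, -50]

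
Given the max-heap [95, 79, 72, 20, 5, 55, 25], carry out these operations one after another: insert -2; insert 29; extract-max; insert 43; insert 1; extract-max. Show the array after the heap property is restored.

[72, 43, 55, 29, 5, 1, 25, -2, 20]

insert -2:
  append -2 at index 7 → [95, 79, 72, 20, 5, 55, 25, -2] (no swap needed)
insert 29:
  append 29 at index 8 → [95, 79, 72, 20, 5, 55, 25, -2, 29]
  29 > parent 20 at index 3, swap → [95, 79, 72, 29, 5, 55, 25, -2, 20]
extract-max → returns 95:
  remove root 95; move last element 20 to root → [20, 79, 72, 29, 5, 55, 25, -2]
  20 vs larger child 79 at index 1, swap → [79, 20, 72, 29, 5, 55, 25, -2]
  20 vs larger child 29 at index 3, swap → [79, 29, 72, 20, 5, 55, 25, -2]
insert 43:
  append 43 at index 8 → [79, 29, 72, 20, 5, 55, 25, -2, 43]
  43 > parent 20 at index 3, swap → [79, 29, 72, 43, 5, 55, 25, -2, 20]
  43 > parent 29 at index 1, swap → [79, 43, 72, 29, 5, 55, 25, -2, 20]
insert 1:
  append 1 at index 9 → [79, 43, 72, 29, 5, 55, 25, -2, 20, 1] (no swap needed)
extract-max → returns 79:
  remove root 79; move last element 1 to root → [1, 43, 72, 29, 5, 55, 25, -2, 20]
  1 vs larger child 72 at index 2, swap → [72, 43, 1, 29, 5, 55, 25, -2, 20]
  1 vs larger child 55 at index 5, swap → [72, 43, 55, 29, 5, 1, 25, -2, 20]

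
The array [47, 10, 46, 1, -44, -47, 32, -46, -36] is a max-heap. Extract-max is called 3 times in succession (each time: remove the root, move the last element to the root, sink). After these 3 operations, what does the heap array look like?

extract-max #1 returns 47:
  remove root 47; move last element -36 to root → [-36, 10, 46, 1, -44, -47, 32, -46]
  -36 vs larger child 46 at index 2, swap → [46, 10, -36, 1, -44, -47, 32, -46]
  -36 vs larger child 32 at index 6, swap → [46, 10, 32, 1, -44, -47, -36, -46]
extract-max #2 returns 46:
  remove root 46; move last element -46 to root → [-46, 10, 32, 1, -44, -47, -36]
  -46 vs larger child 32 at index 2, swap → [32, 10, -46, 1, -44, -47, -36]
  -46 vs larger child -36 at index 6, swap → [32, 10, -36, 1, -44, -47, -46]
extract-max #3 returns 32:
  remove root 32; move last element -46 to root → [-46, 10, -36, 1, -44, -47]
  -46 vs larger child 10 at index 1, swap → [10, -46, -36, 1, -44, -47]
  -46 vs larger child 1 at index 3, swap → [10, 1, -36, -46, -44, -47]

[10, 1, -36, -46, -44, -47]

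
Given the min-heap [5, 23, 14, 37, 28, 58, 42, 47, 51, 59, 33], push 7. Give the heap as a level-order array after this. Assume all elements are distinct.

append 7 at index 11 → [5, 23, 14, 37, 28, 58, 42, 47, 51, 59, 33, 7]
7 < parent 58 at index 5, swap → [5, 23, 14, 37, 28, 7, 42, 47, 51, 59, 33, 58]
7 < parent 14 at index 2, swap → [5, 23, 7, 37, 28, 14, 42, 47, 51, 59, 33, 58]

[5, 23, 7, 37, 28, 14, 42, 47, 51, 59, 33, 58]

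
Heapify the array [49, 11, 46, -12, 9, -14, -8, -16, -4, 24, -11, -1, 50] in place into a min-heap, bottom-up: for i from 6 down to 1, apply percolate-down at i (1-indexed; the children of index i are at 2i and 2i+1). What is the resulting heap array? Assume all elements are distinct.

sift down from index 6: already satisfies heap property
sift down from index 5:
  9 vs smaller child -11 at index 11, swap → [49, 11, 46, -12, -11, -14, -8, -16, -4, 24, 9, -1, 50]
sift down from index 4:
  -12 vs smaller child -16 at index 8, swap → [49, 11, 46, -16, -11, -14, -8, -12, -4, 24, 9, -1, 50]
sift down from index 3:
  46 vs smaller child -14 at index 6, swap → [49, 11, -14, -16, -11, 46, -8, -12, -4, 24, 9, -1, 50]
  46 vs smaller child -1 at index 12, swap → [49, 11, -14, -16, -11, -1, -8, -12, -4, 24, 9, 46, 50]
sift down from index 2:
  11 vs smaller child -16 at index 4, swap → [49, -16, -14, 11, -11, -1, -8, -12, -4, 24, 9, 46, 50]
  11 vs smaller child -12 at index 8, swap → [49, -16, -14, -12, -11, -1, -8, 11, -4, 24, 9, 46, 50]
sift down from index 1:
  49 vs smaller child -16 at index 2, swap → [-16, 49, -14, -12, -11, -1, -8, 11, -4, 24, 9, 46, 50]
  49 vs smaller child -12 at index 4, swap → [-16, -12, -14, 49, -11, -1, -8, 11, -4, 24, 9, 46, 50]
  49 vs smaller child -4 at index 9, swap → [-16, -12, -14, -4, -11, -1, -8, 11, 49, 24, 9, 46, 50]

[-16, -12, -14, -4, -11, -1, -8, 11, 49, 24, 9, 46, 50]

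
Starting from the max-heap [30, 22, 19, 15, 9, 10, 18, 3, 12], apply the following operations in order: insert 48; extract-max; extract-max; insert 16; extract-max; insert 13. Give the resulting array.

insert 48:
  append 48 at index 9 → [30, 22, 19, 15, 9, 10, 18, 3, 12, 48]
  48 > parent 9 at index 4, swap → [30, 22, 19, 15, 48, 10, 18, 3, 12, 9]
  48 > parent 22 at index 1, swap → [30, 48, 19, 15, 22, 10, 18, 3, 12, 9]
  48 > parent 30 at index 0, swap → [48, 30, 19, 15, 22, 10, 18, 3, 12, 9]
extract-max → returns 48:
  remove root 48; move last element 9 to root → [9, 30, 19, 15, 22, 10, 18, 3, 12]
  9 vs larger child 30 at index 1, swap → [30, 9, 19, 15, 22, 10, 18, 3, 12]
  9 vs larger child 22 at index 4, swap → [30, 22, 19, 15, 9, 10, 18, 3, 12]
extract-max → returns 30:
  remove root 30; move last element 12 to root → [12, 22, 19, 15, 9, 10, 18, 3]
  12 vs larger child 22 at index 1, swap → [22, 12, 19, 15, 9, 10, 18, 3]
  12 vs larger child 15 at index 3, swap → [22, 15, 19, 12, 9, 10, 18, 3]
insert 16:
  append 16 at index 8 → [22, 15, 19, 12, 9, 10, 18, 3, 16]
  16 > parent 12 at index 3, swap → [22, 15, 19, 16, 9, 10, 18, 3, 12]
  16 > parent 15 at index 1, swap → [22, 16, 19, 15, 9, 10, 18, 3, 12]
extract-max → returns 22:
  remove root 22; move last element 12 to root → [12, 16, 19, 15, 9, 10, 18, 3]
  12 vs larger child 19 at index 2, swap → [19, 16, 12, 15, 9, 10, 18, 3]
  12 vs larger child 18 at index 6, swap → [19, 16, 18, 15, 9, 10, 12, 3]
insert 13:
  append 13 at index 8 → [19, 16, 18, 15, 9, 10, 12, 3, 13] (no swap needed)

[19, 16, 18, 15, 9, 10, 12, 3, 13]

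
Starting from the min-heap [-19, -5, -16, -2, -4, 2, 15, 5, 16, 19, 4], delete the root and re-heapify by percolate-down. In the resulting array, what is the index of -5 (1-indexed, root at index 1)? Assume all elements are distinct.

2

remove root -19; move last element 4 to root → [4, -5, -16, -2, -4, 2, 15, 5, 16, 19]
4 vs smaller child -16 at index 3, swap → [-16, -5, 4, -2, -4, 2, 15, 5, 16, 19]
4 vs smaller child 2 at index 6, swap → [-16, -5, 2, -2, -4, 4, 15, 5, 16, 19]
resulting array: [-16, -5, 2, -2, -4, 4, 15, 5, 16, 19]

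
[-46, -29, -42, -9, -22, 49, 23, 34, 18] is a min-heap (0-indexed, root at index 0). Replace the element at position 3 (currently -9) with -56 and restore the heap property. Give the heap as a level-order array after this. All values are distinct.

[-56, -46, -42, -29, -22, 49, 23, 34, 18]

set index 3 from -9 to -56 → [-46, -29, -42, -56, -22, 49, 23, 34, 18]
-56 < parent -29 at index 1, swap → [-46, -56, -42, -29, -22, 49, 23, 34, 18]
-56 < parent -46 at index 0, swap → [-56, -46, -42, -29, -22, 49, 23, 34, 18]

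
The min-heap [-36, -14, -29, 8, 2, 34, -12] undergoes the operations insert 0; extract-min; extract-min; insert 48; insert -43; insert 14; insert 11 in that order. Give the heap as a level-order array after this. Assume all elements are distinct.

insert 0:
  append 0 at index 7 → [-36, -14, -29, 8, 2, 34, -12, 0]
  0 < parent 8 at index 3, swap → [-36, -14, -29, 0, 2, 34, -12, 8]
extract-min → returns -36:
  remove root -36; move last element 8 to root → [8, -14, -29, 0, 2, 34, -12]
  8 vs smaller child -29 at index 2, swap → [-29, -14, 8, 0, 2, 34, -12]
  8 vs smaller child -12 at index 6, swap → [-29, -14, -12, 0, 2, 34, 8]
extract-min → returns -29:
  remove root -29; move last element 8 to root → [8, -14, -12, 0, 2, 34]
  8 vs smaller child -14 at index 1, swap → [-14, 8, -12, 0, 2, 34]
  8 vs smaller child 0 at index 3, swap → [-14, 0, -12, 8, 2, 34]
insert 48:
  append 48 at index 6 → [-14, 0, -12, 8, 2, 34, 48] (no swap needed)
insert -43:
  append -43 at index 7 → [-14, 0, -12, 8, 2, 34, 48, -43]
  -43 < parent 8 at index 3, swap → [-14, 0, -12, -43, 2, 34, 48, 8]
  -43 < parent 0 at index 1, swap → [-14, -43, -12, 0, 2, 34, 48, 8]
  -43 < parent -14 at index 0, swap → [-43, -14, -12, 0, 2, 34, 48, 8]
insert 14:
  append 14 at index 8 → [-43, -14, -12, 0, 2, 34, 48, 8, 14] (no swap needed)
insert 11:
  append 11 at index 9 → [-43, -14, -12, 0, 2, 34, 48, 8, 14, 11] (no swap needed)

[-43, -14, -12, 0, 2, 34, 48, 8, 14, 11]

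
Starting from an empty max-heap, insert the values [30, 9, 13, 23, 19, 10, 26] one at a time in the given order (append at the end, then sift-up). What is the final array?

Insert 30:
  append 30 at index 0 → [30] (no swap needed)
Insert 9:
  append 9 at index 1 → [30, 9] (no swap needed)
Insert 13:
  append 13 at index 2 → [30, 9, 13] (no swap needed)
Insert 23:
  append 23 at index 3 → [30, 9, 13, 23]
  23 > parent 9 at index 1, swap → [30, 23, 13, 9]
Insert 19:
  append 19 at index 4 → [30, 23, 13, 9, 19] (no swap needed)
Insert 10:
  append 10 at index 5 → [30, 23, 13, 9, 19, 10] (no swap needed)
Insert 26:
  append 26 at index 6 → [30, 23, 13, 9, 19, 10, 26]
  26 > parent 13 at index 2, swap → [30, 23, 26, 9, 19, 10, 13]

[30, 23, 26, 9, 19, 10, 13]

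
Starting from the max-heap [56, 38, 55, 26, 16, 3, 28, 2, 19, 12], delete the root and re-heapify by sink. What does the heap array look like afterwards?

[55, 38, 28, 26, 16, 3, 12, 2, 19]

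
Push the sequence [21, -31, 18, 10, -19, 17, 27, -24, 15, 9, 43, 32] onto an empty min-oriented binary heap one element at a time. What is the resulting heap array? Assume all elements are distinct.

[-31, -24, 17, -19, 9, 18, 27, 21, 15, 10, 43, 32]

Insert 21:
  append 21 at index 0 → [21] (no swap needed)
Insert -31:
  append -31 at index 1 → [21, -31]
  -31 < parent 21 at index 0, swap → [-31, 21]
Insert 18:
  append 18 at index 2 → [-31, 21, 18] (no swap needed)
Insert 10:
  append 10 at index 3 → [-31, 21, 18, 10]
  10 < parent 21 at index 1, swap → [-31, 10, 18, 21]
Insert -19:
  append -19 at index 4 → [-31, 10, 18, 21, -19]
  -19 < parent 10 at index 1, swap → [-31, -19, 18, 21, 10]
Insert 17:
  append 17 at index 5 → [-31, -19, 18, 21, 10, 17]
  17 < parent 18 at index 2, swap → [-31, -19, 17, 21, 10, 18]
Insert 27:
  append 27 at index 6 → [-31, -19, 17, 21, 10, 18, 27] (no swap needed)
Insert -24:
  append -24 at index 7 → [-31, -19, 17, 21, 10, 18, 27, -24]
  -24 < parent 21 at index 3, swap → [-31, -19, 17, -24, 10, 18, 27, 21]
  -24 < parent -19 at index 1, swap → [-31, -24, 17, -19, 10, 18, 27, 21]
Insert 15:
  append 15 at index 8 → [-31, -24, 17, -19, 10, 18, 27, 21, 15] (no swap needed)
Insert 9:
  append 9 at index 9 → [-31, -24, 17, -19, 10, 18, 27, 21, 15, 9]
  9 < parent 10 at index 4, swap → [-31, -24, 17, -19, 9, 18, 27, 21, 15, 10]
Insert 43:
  append 43 at index 10 → [-31, -24, 17, -19, 9, 18, 27, 21, 15, 10, 43] (no swap needed)
Insert 32:
  append 32 at index 11 → [-31, -24, 17, -19, 9, 18, 27, 21, 15, 10, 43, 32] (no swap needed)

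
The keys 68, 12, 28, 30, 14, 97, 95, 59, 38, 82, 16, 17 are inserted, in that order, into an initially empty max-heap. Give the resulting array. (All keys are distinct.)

[97, 82, 95, 38, 59, 28, 68, 12, 30, 14, 16, 17]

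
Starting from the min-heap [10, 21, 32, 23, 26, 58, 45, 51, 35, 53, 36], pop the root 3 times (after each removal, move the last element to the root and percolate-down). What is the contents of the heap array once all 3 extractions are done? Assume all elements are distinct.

[26, 35, 32, 36, 53, 58, 45, 51]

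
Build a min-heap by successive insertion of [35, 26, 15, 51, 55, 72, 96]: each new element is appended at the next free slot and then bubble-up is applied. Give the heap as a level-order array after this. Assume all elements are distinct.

Insert 35:
  append 35 at index 0 → [35] (no swap needed)
Insert 26:
  append 26 at index 1 → [35, 26]
  26 < parent 35 at index 0, swap → [26, 35]
Insert 15:
  append 15 at index 2 → [26, 35, 15]
  15 < parent 26 at index 0, swap → [15, 35, 26]
Insert 51:
  append 51 at index 3 → [15, 35, 26, 51] (no swap needed)
Insert 55:
  append 55 at index 4 → [15, 35, 26, 51, 55] (no swap needed)
Insert 72:
  append 72 at index 5 → [15, 35, 26, 51, 55, 72] (no swap needed)
Insert 96:
  append 96 at index 6 → [15, 35, 26, 51, 55, 72, 96] (no swap needed)

[15, 35, 26, 51, 55, 72, 96]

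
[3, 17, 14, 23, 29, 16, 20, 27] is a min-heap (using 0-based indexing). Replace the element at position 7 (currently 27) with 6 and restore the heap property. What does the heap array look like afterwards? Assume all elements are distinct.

set index 7 from 27 to 6 → [3, 17, 14, 23, 29, 16, 20, 6]
6 < parent 23 at index 3, swap → [3, 17, 14, 6, 29, 16, 20, 23]
6 < parent 17 at index 1, swap → [3, 6, 14, 17, 29, 16, 20, 23]

[3, 6, 14, 17, 29, 16, 20, 23]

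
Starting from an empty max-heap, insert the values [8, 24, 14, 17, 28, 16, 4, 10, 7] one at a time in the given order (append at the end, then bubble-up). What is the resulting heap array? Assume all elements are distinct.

Insert 8:
  append 8 at index 0 → [8] (no swap needed)
Insert 24:
  append 24 at index 1 → [8, 24]
  24 > parent 8 at index 0, swap → [24, 8]
Insert 14:
  append 14 at index 2 → [24, 8, 14] (no swap needed)
Insert 17:
  append 17 at index 3 → [24, 8, 14, 17]
  17 > parent 8 at index 1, swap → [24, 17, 14, 8]
Insert 28:
  append 28 at index 4 → [24, 17, 14, 8, 28]
  28 > parent 17 at index 1, swap → [24, 28, 14, 8, 17]
  28 > parent 24 at index 0, swap → [28, 24, 14, 8, 17]
Insert 16:
  append 16 at index 5 → [28, 24, 14, 8, 17, 16]
  16 > parent 14 at index 2, swap → [28, 24, 16, 8, 17, 14]
Insert 4:
  append 4 at index 6 → [28, 24, 16, 8, 17, 14, 4] (no swap needed)
Insert 10:
  append 10 at index 7 → [28, 24, 16, 8, 17, 14, 4, 10]
  10 > parent 8 at index 3, swap → [28, 24, 16, 10, 17, 14, 4, 8]
Insert 7:
  append 7 at index 8 → [28, 24, 16, 10, 17, 14, 4, 8, 7] (no swap needed)

[28, 24, 16, 10, 17, 14, 4, 8, 7]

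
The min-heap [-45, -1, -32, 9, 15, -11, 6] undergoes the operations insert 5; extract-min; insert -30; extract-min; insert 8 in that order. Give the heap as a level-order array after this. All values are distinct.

insert 5:
  append 5 at index 7 → [-45, -1, -32, 9, 15, -11, 6, 5]
  5 < parent 9 at index 3, swap → [-45, -1, -32, 5, 15, -11, 6, 9]
extract-min → returns -45:
  remove root -45; move last element 9 to root → [9, -1, -32, 5, 15, -11, 6]
  9 vs smaller child -32 at index 2, swap → [-32, -1, 9, 5, 15, -11, 6]
  9 vs smaller child -11 at index 5, swap → [-32, -1, -11, 5, 15, 9, 6]
insert -30:
  append -30 at index 7 → [-32, -1, -11, 5, 15, 9, 6, -30]
  -30 < parent 5 at index 3, swap → [-32, -1, -11, -30, 15, 9, 6, 5]
  -30 < parent -1 at index 1, swap → [-32, -30, -11, -1, 15, 9, 6, 5]
extract-min → returns -32:
  remove root -32; move last element 5 to root → [5, -30, -11, -1, 15, 9, 6]
  5 vs smaller child -30 at index 1, swap → [-30, 5, -11, -1, 15, 9, 6]
  5 vs smaller child -1 at index 3, swap → [-30, -1, -11, 5, 15, 9, 6]
insert 8:
  append 8 at index 7 → [-30, -1, -11, 5, 15, 9, 6, 8] (no swap needed)

[-30, -1, -11, 5, 15, 9, 6, 8]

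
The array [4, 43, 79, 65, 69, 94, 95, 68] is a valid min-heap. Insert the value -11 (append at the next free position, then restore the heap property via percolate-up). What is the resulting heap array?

append -11 at index 8 → [4, 43, 79, 65, 69, 94, 95, 68, -11]
-11 < parent 65 at index 3, swap → [4, 43, 79, -11, 69, 94, 95, 68, 65]
-11 < parent 43 at index 1, swap → [4, -11, 79, 43, 69, 94, 95, 68, 65]
-11 < parent 4 at index 0, swap → [-11, 4, 79, 43, 69, 94, 95, 68, 65]

[-11, 4, 79, 43, 69, 94, 95, 68, 65]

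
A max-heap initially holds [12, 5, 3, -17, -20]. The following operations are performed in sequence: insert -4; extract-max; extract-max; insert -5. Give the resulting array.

[3, -4, -20, -17, -5]

insert -4:
  append -4 at index 5 → [12, 5, 3, -17, -20, -4] (no swap needed)
extract-max → returns 12:
  remove root 12; move last element -4 to root → [-4, 5, 3, -17, -20]
  -4 vs larger child 5 at index 1, swap → [5, -4, 3, -17, -20]
extract-max → returns 5:
  remove root 5; move last element -20 to root → [-20, -4, 3, -17]
  -20 vs larger child 3 at index 2, swap → [3, -4, -20, -17]
insert -5:
  append -5 at index 4 → [3, -4, -20, -17, -5] (no swap needed)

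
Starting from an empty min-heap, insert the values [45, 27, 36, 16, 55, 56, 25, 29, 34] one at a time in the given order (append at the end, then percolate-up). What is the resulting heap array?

[16, 27, 25, 29, 55, 56, 36, 45, 34]

Insert 45:
  append 45 at index 0 → [45] (no swap needed)
Insert 27:
  append 27 at index 1 → [45, 27]
  27 < parent 45 at index 0, swap → [27, 45]
Insert 36:
  append 36 at index 2 → [27, 45, 36] (no swap needed)
Insert 16:
  append 16 at index 3 → [27, 45, 36, 16]
  16 < parent 45 at index 1, swap → [27, 16, 36, 45]
  16 < parent 27 at index 0, swap → [16, 27, 36, 45]
Insert 55:
  append 55 at index 4 → [16, 27, 36, 45, 55] (no swap needed)
Insert 56:
  append 56 at index 5 → [16, 27, 36, 45, 55, 56] (no swap needed)
Insert 25:
  append 25 at index 6 → [16, 27, 36, 45, 55, 56, 25]
  25 < parent 36 at index 2, swap → [16, 27, 25, 45, 55, 56, 36]
Insert 29:
  append 29 at index 7 → [16, 27, 25, 45, 55, 56, 36, 29]
  29 < parent 45 at index 3, swap → [16, 27, 25, 29, 55, 56, 36, 45]
Insert 34:
  append 34 at index 8 → [16, 27, 25, 29, 55, 56, 36, 45, 34] (no swap needed)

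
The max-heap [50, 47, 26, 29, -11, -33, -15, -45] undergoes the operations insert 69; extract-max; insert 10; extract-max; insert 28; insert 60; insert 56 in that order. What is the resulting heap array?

insert 69:
  append 69 at index 8 → [50, 47, 26, 29, -11, -33, -15, -45, 69]
  69 > parent 29 at index 3, swap → [50, 47, 26, 69, -11, -33, -15, -45, 29]
  69 > parent 47 at index 1, swap → [50, 69, 26, 47, -11, -33, -15, -45, 29]
  69 > parent 50 at index 0, swap → [69, 50, 26, 47, -11, -33, -15, -45, 29]
extract-max → returns 69:
  remove root 69; move last element 29 to root → [29, 50, 26, 47, -11, -33, -15, -45]
  29 vs larger child 50 at index 1, swap → [50, 29, 26, 47, -11, -33, -15, -45]
  29 vs larger child 47 at index 3, swap → [50, 47, 26, 29, -11, -33, -15, -45]
insert 10:
  append 10 at index 8 → [50, 47, 26, 29, -11, -33, -15, -45, 10] (no swap needed)
extract-max → returns 50:
  remove root 50; move last element 10 to root → [10, 47, 26, 29, -11, -33, -15, -45]
  10 vs larger child 47 at index 1, swap → [47, 10, 26, 29, -11, -33, -15, -45]
  10 vs larger child 29 at index 3, swap → [47, 29, 26, 10, -11, -33, -15, -45]
insert 28:
  append 28 at index 8 → [47, 29, 26, 10, -11, -33, -15, -45, 28]
  28 > parent 10 at index 3, swap → [47, 29, 26, 28, -11, -33, -15, -45, 10]
insert 60:
  append 60 at index 9 → [47, 29, 26, 28, -11, -33, -15, -45, 10, 60]
  60 > parent -11 at index 4, swap → [47, 29, 26, 28, 60, -33, -15, -45, 10, -11]
  60 > parent 29 at index 1, swap → [47, 60, 26, 28, 29, -33, -15, -45, 10, -11]
  60 > parent 47 at index 0, swap → [60, 47, 26, 28, 29, -33, -15, -45, 10, -11]
insert 56:
  append 56 at index 10 → [60, 47, 26, 28, 29, -33, -15, -45, 10, -11, 56]
  56 > parent 29 at index 4, swap → [60, 47, 26, 28, 56, -33, -15, -45, 10, -11, 29]
  56 > parent 47 at index 1, swap → [60, 56, 26, 28, 47, -33, -15, -45, 10, -11, 29]

[60, 56, 26, 28, 47, -33, -15, -45, 10, -11, 29]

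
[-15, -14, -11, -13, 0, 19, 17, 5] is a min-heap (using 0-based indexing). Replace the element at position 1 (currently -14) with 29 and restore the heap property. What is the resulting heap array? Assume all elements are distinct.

[-15, -13, -11, 5, 0, 19, 17, 29]

set index 1 from -14 to 29 → [-15, 29, -11, -13, 0, 19, 17, 5]
29 vs smaller child -13 at index 3, swap → [-15, -13, -11, 29, 0, 19, 17, 5]
29 vs only child 5 at index 7, swap → [-15, -13, -11, 5, 0, 19, 17, 29]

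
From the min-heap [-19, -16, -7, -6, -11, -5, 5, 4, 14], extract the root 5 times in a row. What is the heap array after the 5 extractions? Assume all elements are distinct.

extract-min #1 returns -19:
  remove root -19; move last element 14 to root → [14, -16, -7, -6, -11, -5, 5, 4]
  14 vs smaller child -16 at index 1, swap → [-16, 14, -7, -6, -11, -5, 5, 4]
  14 vs smaller child -11 at index 4, swap → [-16, -11, -7, -6, 14, -5, 5, 4]
extract-min #2 returns -16:
  remove root -16; move last element 4 to root → [4, -11, -7, -6, 14, -5, 5]
  4 vs smaller child -11 at index 1, swap → [-11, 4, -7, -6, 14, -5, 5]
  4 vs smaller child -6 at index 3, swap → [-11, -6, -7, 4, 14, -5, 5]
extract-min #3 returns -11:
  remove root -11; move last element 5 to root → [5, -6, -7, 4, 14, -5]
  5 vs smaller child -7 at index 2, swap → [-7, -6, 5, 4, 14, -5]
  5 vs only child -5 at index 5, swap → [-7, -6, -5, 4, 14, 5]
extract-min #4 returns -7:
  remove root -7; move last element 5 to root → [5, -6, -5, 4, 14]
  5 vs smaller child -6 at index 1, swap → [-6, 5, -5, 4, 14]
  5 vs smaller child 4 at index 3, swap → [-6, 4, -5, 5, 14]
extract-min #5 returns -6:
  remove root -6; move last element 14 to root → [14, 4, -5, 5]
  14 vs smaller child -5 at index 2, swap → [-5, 4, 14, 5]

[-5, 4, 14, 5]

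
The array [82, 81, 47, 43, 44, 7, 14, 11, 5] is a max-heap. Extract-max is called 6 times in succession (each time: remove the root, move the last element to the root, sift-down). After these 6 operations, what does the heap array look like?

[11, 7, 5]

extract-max #1 returns 82:
  remove root 82; move last element 5 to root → [5, 81, 47, 43, 44, 7, 14, 11]
  5 vs larger child 81 at index 1, swap → [81, 5, 47, 43, 44, 7, 14, 11]
  5 vs larger child 44 at index 4, swap → [81, 44, 47, 43, 5, 7, 14, 11]
extract-max #2 returns 81:
  remove root 81; move last element 11 to root → [11, 44, 47, 43, 5, 7, 14]
  11 vs larger child 47 at index 2, swap → [47, 44, 11, 43, 5, 7, 14]
  11 vs larger child 14 at index 6, swap → [47, 44, 14, 43, 5, 7, 11]
extract-max #3 returns 47:
  remove root 47; move last element 11 to root → [11, 44, 14, 43, 5, 7]
  11 vs larger child 44 at index 1, swap → [44, 11, 14, 43, 5, 7]
  11 vs larger child 43 at index 3, swap → [44, 43, 14, 11, 5, 7]
extract-max #4 returns 44:
  remove root 44; move last element 7 to root → [7, 43, 14, 11, 5]
  7 vs larger child 43 at index 1, swap → [43, 7, 14, 11, 5]
  7 vs larger child 11 at index 3, swap → [43, 11, 14, 7, 5]
extract-max #5 returns 43:
  remove root 43; move last element 5 to root → [5, 11, 14, 7]
  5 vs larger child 14 at index 2, swap → [14, 11, 5, 7]
extract-max #6 returns 14:
  remove root 14; move last element 7 to root → [7, 11, 5]
  7 vs larger child 11 at index 1, swap → [11, 7, 5]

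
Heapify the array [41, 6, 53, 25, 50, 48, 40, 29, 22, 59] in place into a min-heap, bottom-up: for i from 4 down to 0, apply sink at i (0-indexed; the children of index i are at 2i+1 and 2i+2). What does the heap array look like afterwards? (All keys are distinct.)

[6, 22, 40, 25, 50, 48, 53, 29, 41, 59]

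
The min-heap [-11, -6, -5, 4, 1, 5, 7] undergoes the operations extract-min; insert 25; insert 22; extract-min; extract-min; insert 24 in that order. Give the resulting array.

[1, 4, 5, 25, 7, 22, 24]

extract-min → returns -11:
  remove root -11; move last element 7 to root → [7, -6, -5, 4, 1, 5]
  7 vs smaller child -6 at index 1, swap → [-6, 7, -5, 4, 1, 5]
  7 vs smaller child 1 at index 4, swap → [-6, 1, -5, 4, 7, 5]
insert 25:
  append 25 at index 6 → [-6, 1, -5, 4, 7, 5, 25] (no swap needed)
insert 22:
  append 22 at index 7 → [-6, 1, -5, 4, 7, 5, 25, 22] (no swap needed)
extract-min → returns -6:
  remove root -6; move last element 22 to root → [22, 1, -5, 4, 7, 5, 25]
  22 vs smaller child -5 at index 2, swap → [-5, 1, 22, 4, 7, 5, 25]
  22 vs smaller child 5 at index 5, swap → [-5, 1, 5, 4, 7, 22, 25]
extract-min → returns -5:
  remove root -5; move last element 25 to root → [25, 1, 5, 4, 7, 22]
  25 vs smaller child 1 at index 1, swap → [1, 25, 5, 4, 7, 22]
  25 vs smaller child 4 at index 3, swap → [1, 4, 5, 25, 7, 22]
insert 24:
  append 24 at index 6 → [1, 4, 5, 25, 7, 22, 24] (no swap needed)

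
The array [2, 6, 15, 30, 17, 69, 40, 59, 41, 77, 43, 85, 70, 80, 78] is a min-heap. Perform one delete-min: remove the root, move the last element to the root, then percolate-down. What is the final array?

remove root 2; move last element 78 to root → [78, 6, 15, 30, 17, 69, 40, 59, 41, 77, 43, 85, 70, 80]
78 vs smaller child 6 at index 1, swap → [6, 78, 15, 30, 17, 69, 40, 59, 41, 77, 43, 85, 70, 80]
78 vs smaller child 17 at index 4, swap → [6, 17, 15, 30, 78, 69, 40, 59, 41, 77, 43, 85, 70, 80]
78 vs smaller child 43 at index 10, swap → [6, 17, 15, 30, 43, 69, 40, 59, 41, 77, 78, 85, 70, 80]

[6, 17, 15, 30, 43, 69, 40, 59, 41, 77, 78, 85, 70, 80]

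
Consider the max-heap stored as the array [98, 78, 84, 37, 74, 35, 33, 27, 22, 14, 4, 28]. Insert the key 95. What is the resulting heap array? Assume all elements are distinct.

[98, 78, 95, 37, 74, 84, 33, 27, 22, 14, 4, 28, 35]

append 95 at index 12 → [98, 78, 84, 37, 74, 35, 33, 27, 22, 14, 4, 28, 95]
95 > parent 35 at index 5, swap → [98, 78, 84, 37, 74, 95, 33, 27, 22, 14, 4, 28, 35]
95 > parent 84 at index 2, swap → [98, 78, 95, 37, 74, 84, 33, 27, 22, 14, 4, 28, 35]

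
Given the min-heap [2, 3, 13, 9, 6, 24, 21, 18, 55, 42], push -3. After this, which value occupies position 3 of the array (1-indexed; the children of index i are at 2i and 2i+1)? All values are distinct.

13

append -3 at index 11 → [2, 3, 13, 9, 6, 24, 21, 18, 55, 42, -3]
-3 < parent 6 at index 5, swap → [2, 3, 13, 9, -3, 24, 21, 18, 55, 42, 6]
-3 < parent 3 at index 2, swap → [2, -3, 13, 9, 3, 24, 21, 18, 55, 42, 6]
-3 < parent 2 at index 1, swap → [-3, 2, 13, 9, 3, 24, 21, 18, 55, 42, 6]
resulting array: [-3, 2, 13, 9, 3, 24, 21, 18, 55, 42, 6]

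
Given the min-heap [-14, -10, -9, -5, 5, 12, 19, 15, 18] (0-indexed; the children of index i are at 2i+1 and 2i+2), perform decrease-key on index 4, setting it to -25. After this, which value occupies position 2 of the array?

set index 4 from 5 to -25 → [-14, -10, -9, -5, -25, 12, 19, 15, 18]
-25 < parent -10 at index 1, swap → [-14, -25, -9, -5, -10, 12, 19, 15, 18]
-25 < parent -14 at index 0, swap → [-25, -14, -9, -5, -10, 12, 19, 15, 18]
resulting array: [-25, -14, -9, -5, -10, 12, 19, 15, 18]

-9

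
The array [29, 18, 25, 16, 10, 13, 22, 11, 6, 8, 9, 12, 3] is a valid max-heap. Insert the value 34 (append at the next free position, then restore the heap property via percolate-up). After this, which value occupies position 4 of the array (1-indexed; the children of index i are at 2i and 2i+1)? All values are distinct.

16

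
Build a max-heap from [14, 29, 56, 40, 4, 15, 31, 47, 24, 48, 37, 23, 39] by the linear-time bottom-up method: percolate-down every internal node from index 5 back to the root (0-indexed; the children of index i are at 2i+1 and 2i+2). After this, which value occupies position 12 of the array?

15

sift down from index 5:
  15 vs larger child 39 at index 12, swap → [14, 29, 56, 40, 4, 39, 31, 47, 24, 48, 37, 23, 15]
sift down from index 4:
  4 vs larger child 48 at index 9, swap → [14, 29, 56, 40, 48, 39, 31, 47, 24, 4, 37, 23, 15]
sift down from index 3:
  40 vs larger child 47 at index 7, swap → [14, 29, 56, 47, 48, 39, 31, 40, 24, 4, 37, 23, 15]
sift down from index 2: already satisfies heap property
sift down from index 1:
  29 vs larger child 48 at index 4, swap → [14, 48, 56, 47, 29, 39, 31, 40, 24, 4, 37, 23, 15]
  29 vs larger child 37 at index 10, swap → [14, 48, 56, 47, 37, 39, 31, 40, 24, 4, 29, 23, 15]
sift down from index 0:
  14 vs larger child 56 at index 2, swap → [56, 48, 14, 47, 37, 39, 31, 40, 24, 4, 29, 23, 15]
  14 vs larger child 39 at index 5, swap → [56, 48, 39, 47, 37, 14, 31, 40, 24, 4, 29, 23, 15]
  14 vs larger child 23 at index 11, swap → [56, 48, 39, 47, 37, 23, 31, 40, 24, 4, 29, 14, 15]
resulting array: [56, 48, 39, 47, 37, 23, 31, 40, 24, 4, 29, 14, 15]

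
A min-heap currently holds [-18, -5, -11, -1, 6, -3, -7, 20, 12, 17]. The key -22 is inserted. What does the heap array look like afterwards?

[-22, -18, -11, -1, -5, -3, -7, 20, 12, 17, 6]

append -22 at index 10 → [-18, -5, -11, -1, 6, -3, -7, 20, 12, 17, -22]
-22 < parent 6 at index 4, swap → [-18, -5, -11, -1, -22, -3, -7, 20, 12, 17, 6]
-22 < parent -5 at index 1, swap → [-18, -22, -11, -1, -5, -3, -7, 20, 12, 17, 6]
-22 < parent -18 at index 0, swap → [-22, -18, -11, -1, -5, -3, -7, 20, 12, 17, 6]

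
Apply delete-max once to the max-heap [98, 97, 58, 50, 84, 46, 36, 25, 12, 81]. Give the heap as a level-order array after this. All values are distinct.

remove root 98; move last element 81 to root → [81, 97, 58, 50, 84, 46, 36, 25, 12]
81 vs larger child 97 at index 1, swap → [97, 81, 58, 50, 84, 46, 36, 25, 12]
81 vs larger child 84 at index 4, swap → [97, 84, 58, 50, 81, 46, 36, 25, 12]

[97, 84, 58, 50, 81, 46, 36, 25, 12]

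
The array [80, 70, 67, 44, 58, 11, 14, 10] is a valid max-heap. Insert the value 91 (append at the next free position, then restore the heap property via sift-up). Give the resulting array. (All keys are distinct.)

[91, 80, 67, 70, 58, 11, 14, 10, 44]

append 91 at index 8 → [80, 70, 67, 44, 58, 11, 14, 10, 91]
91 > parent 44 at index 3, swap → [80, 70, 67, 91, 58, 11, 14, 10, 44]
91 > parent 70 at index 1, swap → [80, 91, 67, 70, 58, 11, 14, 10, 44]
91 > parent 80 at index 0, swap → [91, 80, 67, 70, 58, 11, 14, 10, 44]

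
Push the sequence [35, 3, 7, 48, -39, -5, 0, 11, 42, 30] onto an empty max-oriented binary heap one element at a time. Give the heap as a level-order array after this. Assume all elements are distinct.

[48, 42, 7, 35, 30, -5, 0, 3, 11, -39]

Insert 35:
  append 35 at index 0 → [35] (no swap needed)
Insert 3:
  append 3 at index 1 → [35, 3] (no swap needed)
Insert 7:
  append 7 at index 2 → [35, 3, 7] (no swap needed)
Insert 48:
  append 48 at index 3 → [35, 3, 7, 48]
  48 > parent 3 at index 1, swap → [35, 48, 7, 3]
  48 > parent 35 at index 0, swap → [48, 35, 7, 3]
Insert -39:
  append -39 at index 4 → [48, 35, 7, 3, -39] (no swap needed)
Insert -5:
  append -5 at index 5 → [48, 35, 7, 3, -39, -5] (no swap needed)
Insert 0:
  append 0 at index 6 → [48, 35, 7, 3, -39, -5, 0] (no swap needed)
Insert 11:
  append 11 at index 7 → [48, 35, 7, 3, -39, -5, 0, 11]
  11 > parent 3 at index 3, swap → [48, 35, 7, 11, -39, -5, 0, 3]
Insert 42:
  append 42 at index 8 → [48, 35, 7, 11, -39, -5, 0, 3, 42]
  42 > parent 11 at index 3, swap → [48, 35, 7, 42, -39, -5, 0, 3, 11]
  42 > parent 35 at index 1, swap → [48, 42, 7, 35, -39, -5, 0, 3, 11]
Insert 30:
  append 30 at index 9 → [48, 42, 7, 35, -39, -5, 0, 3, 11, 30]
  30 > parent -39 at index 4, swap → [48, 42, 7, 35, 30, -5, 0, 3, 11, -39]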